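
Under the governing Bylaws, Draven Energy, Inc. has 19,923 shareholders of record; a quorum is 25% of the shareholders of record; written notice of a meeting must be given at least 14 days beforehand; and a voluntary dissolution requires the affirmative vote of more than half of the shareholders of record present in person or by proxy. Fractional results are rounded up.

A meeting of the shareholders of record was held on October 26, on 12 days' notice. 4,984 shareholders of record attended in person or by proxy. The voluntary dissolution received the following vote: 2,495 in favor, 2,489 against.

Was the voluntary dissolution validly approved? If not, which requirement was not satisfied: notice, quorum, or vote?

Notice: 12 days given; 14 required. Not satisfied.
Quorum: 25% of 19,923 = 4,980.75, rounded up to 4,981; 4,984 present. Satisfied.
Vote: requires a majority of those present (4,984); a majority of 4984 is 2493, so 2,493 needed; 2,495 in favor. Satisfied.

Invalid — notice requirement not satisfied.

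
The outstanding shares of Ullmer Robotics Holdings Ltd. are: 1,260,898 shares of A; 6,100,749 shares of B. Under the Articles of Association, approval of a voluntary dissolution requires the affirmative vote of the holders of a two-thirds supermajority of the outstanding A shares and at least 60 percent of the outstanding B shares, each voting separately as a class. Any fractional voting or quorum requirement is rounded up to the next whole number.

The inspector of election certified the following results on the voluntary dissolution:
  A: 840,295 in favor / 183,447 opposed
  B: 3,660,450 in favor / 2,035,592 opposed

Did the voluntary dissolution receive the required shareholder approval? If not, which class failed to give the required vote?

A: 2/3 of 1260898 = 840598.67, rounded up to 840599; 840,599 required, 840,295 in favor — not approved.
B: 3/5 of 6100749 = 3660449.40, rounded up to 3660450; 3,660,450 required, 3,660,450 in favor — approved.

Not approved — the A shares did not give the required vote.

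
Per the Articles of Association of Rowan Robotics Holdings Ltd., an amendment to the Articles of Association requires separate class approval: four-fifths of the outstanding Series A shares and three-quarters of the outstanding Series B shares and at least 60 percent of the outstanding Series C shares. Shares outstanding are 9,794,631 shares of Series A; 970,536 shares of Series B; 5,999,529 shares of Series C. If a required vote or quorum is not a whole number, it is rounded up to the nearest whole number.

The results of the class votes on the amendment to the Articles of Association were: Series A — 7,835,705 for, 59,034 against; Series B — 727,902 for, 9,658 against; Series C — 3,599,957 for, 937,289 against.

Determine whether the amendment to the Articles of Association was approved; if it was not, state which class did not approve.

Series A: 4/5 of 9794631 = 7835704.80, rounded up to 7835705; 7,835,705 required, 7,835,705 in favor — approved.
Series B: 3/4 of 970536 = 727902; 727,902 required, 727,902 in favor — approved.
Series C: 3/5 of 5999529 = 3599717.40, rounded up to 3599718; 3,599,718 required, 3,599,957 in favor — approved.

Approved — every class gave the required vote.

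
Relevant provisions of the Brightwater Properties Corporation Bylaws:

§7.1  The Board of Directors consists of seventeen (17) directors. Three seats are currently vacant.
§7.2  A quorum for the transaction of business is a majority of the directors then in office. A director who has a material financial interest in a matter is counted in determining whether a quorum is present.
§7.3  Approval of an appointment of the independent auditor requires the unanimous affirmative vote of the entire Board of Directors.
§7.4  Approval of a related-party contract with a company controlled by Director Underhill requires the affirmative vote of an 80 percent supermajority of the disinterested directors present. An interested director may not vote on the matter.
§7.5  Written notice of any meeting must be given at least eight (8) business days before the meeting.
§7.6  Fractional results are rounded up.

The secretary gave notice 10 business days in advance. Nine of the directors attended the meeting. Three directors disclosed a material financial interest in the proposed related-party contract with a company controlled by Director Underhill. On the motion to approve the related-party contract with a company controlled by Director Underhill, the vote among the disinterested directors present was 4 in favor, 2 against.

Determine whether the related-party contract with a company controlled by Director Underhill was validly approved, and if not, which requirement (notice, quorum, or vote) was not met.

Notice: 10 business days given; 8 required (10 ≥ 8). Satisfied.
Quorum: 9 present (interested directors count toward quorum); quorum is 8. Satisfied.
Vote: the related-party contract with a company controlled by Director Underhill requires four-fifths of the disinterested directors present (9 − 3 = 6). 4/5 of 6 = 4.80, rounded up to 5, so 5 affirmative votes are needed; 4 voted in favor. Not satisfied.

Invalid — vote requirement not satisfied.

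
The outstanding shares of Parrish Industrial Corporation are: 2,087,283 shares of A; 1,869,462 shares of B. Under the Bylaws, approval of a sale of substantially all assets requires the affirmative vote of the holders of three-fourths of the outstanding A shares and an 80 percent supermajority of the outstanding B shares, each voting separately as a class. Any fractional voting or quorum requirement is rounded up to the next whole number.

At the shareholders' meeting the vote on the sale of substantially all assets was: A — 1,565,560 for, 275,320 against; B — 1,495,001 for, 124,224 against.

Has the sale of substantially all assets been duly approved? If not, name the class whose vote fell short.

A: 3/4 of 2087283 = 1565462.25, rounded up to 1565463; 1,565,463 required, 1,565,560 in favor — approved.
B: 4/5 of 1869462 = 1495569.60, rounded up to 1495570; 1,495,570 required, 1,495,001 in favor — not approved.

Not approved — the B shares did not give the required vote.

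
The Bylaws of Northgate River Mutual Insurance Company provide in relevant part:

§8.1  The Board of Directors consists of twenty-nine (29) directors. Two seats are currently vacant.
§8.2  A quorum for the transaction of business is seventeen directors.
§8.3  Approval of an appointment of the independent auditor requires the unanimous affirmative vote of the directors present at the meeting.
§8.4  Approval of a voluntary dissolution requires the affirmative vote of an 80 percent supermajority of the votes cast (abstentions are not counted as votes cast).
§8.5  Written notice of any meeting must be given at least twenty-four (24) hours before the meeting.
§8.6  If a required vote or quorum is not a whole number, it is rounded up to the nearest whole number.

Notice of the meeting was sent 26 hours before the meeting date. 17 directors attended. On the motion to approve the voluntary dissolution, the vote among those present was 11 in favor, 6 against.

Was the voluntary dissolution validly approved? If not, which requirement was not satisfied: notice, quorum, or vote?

Notice: 26 hours given; 24 required (26 ≥ 24). Satisfied.
Quorum: 17 present; quorum is 17. Satisfied.
Vote: the voluntary dissolution requires four-fifths of the votes cast (17). 4/5 of 17 = 13.60, rounded up to 14, so 14 affirmative votes are needed; 11 voted in favor. Not satisfied.

Invalid — vote requirement not satisfied.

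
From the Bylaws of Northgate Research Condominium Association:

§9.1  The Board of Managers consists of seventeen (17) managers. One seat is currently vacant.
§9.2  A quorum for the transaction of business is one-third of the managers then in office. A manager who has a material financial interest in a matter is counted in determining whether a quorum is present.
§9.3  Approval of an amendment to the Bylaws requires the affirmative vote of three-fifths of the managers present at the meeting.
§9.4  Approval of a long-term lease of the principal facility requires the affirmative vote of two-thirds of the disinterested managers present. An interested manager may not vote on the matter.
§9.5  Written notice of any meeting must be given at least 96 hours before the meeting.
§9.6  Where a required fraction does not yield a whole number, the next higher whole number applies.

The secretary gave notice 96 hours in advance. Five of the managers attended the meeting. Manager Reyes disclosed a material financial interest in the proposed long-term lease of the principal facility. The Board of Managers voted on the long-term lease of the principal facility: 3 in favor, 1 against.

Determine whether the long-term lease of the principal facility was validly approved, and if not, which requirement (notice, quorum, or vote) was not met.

Invalid — quorum requirement not satisfied.

Notice: 96 hours given; 96 required (96 ≥ 96). Satisfied.
Quorum: 5 present (interested managers count toward quorum); quorum is 6. Not satisfied.
Vote: the long-term lease of the principal facility requires two-thirds of the disinterested managers present (5 − 1 = 4). 2/3 of 4 = 2.67, rounded up to 3, so 3 affirmative votes are needed; 3 voted in favor. Satisfied. (Moot — without a quorum no business can be validly transacted.)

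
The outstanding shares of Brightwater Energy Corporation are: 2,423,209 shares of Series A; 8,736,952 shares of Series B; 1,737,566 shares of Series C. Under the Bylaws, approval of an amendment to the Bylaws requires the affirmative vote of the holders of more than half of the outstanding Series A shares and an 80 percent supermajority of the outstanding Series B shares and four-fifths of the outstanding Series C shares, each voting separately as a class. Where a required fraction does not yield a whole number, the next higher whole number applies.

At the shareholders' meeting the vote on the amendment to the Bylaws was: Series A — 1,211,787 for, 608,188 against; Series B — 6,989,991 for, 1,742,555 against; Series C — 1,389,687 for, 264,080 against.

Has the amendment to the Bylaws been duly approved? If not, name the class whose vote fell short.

Not approved — the Series C shares did not give the required vote.

Series A: a majority of 2423209 is 1211605; 1,211,605 required, 1,211,787 in favor — approved.
Series B: 4/5 of 8736952 = 6989561.60, rounded up to 6989562; 6,989,562 required, 6,989,991 in favor — approved.
Series C: 4/5 of 1737566 = 1390052.80, rounded up to 1390053; 1,390,053 required, 1,389,687 in favor — not approved.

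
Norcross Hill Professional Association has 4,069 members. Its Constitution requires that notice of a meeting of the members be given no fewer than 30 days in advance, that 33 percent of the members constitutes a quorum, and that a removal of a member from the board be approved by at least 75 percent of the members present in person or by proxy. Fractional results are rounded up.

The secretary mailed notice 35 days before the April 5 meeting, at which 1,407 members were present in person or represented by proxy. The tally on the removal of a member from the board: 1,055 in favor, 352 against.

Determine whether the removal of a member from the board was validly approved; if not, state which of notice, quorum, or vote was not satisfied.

Invalid — vote requirement not satisfied.

Notice: 35 days given; 30 required. Satisfied.
Quorum: 33% of 4,069 = 1,342.77, rounded up to 1,343; 1,407 present. Satisfied.
Vote: requires three-fourths of those present (1,407); 3/4 of 1407 = 1055.25, rounded up to 1056, so 1,056 needed; 1,055 in favor. Not satisfied.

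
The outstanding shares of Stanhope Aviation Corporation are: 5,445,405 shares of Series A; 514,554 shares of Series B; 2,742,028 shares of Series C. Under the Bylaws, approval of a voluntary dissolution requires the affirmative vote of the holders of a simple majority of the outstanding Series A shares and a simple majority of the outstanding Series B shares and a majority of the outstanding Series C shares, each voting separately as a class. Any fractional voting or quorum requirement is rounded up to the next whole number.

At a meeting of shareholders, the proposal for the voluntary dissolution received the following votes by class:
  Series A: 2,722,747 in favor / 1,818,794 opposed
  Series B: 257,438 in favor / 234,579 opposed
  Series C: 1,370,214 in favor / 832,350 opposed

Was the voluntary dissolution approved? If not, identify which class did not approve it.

Series A: a majority of 5445405 is 2722703; 2,722,703 required, 2,722,747 in favor — approved.
Series B: a majority of 514554 is 257278; 257,278 required, 257,438 in favor — approved.
Series C: a majority of 2742028 is 1371015; 1,371,015 required, 1,370,214 in favor — not approved.

Not approved — the Series C shares did not give the required vote.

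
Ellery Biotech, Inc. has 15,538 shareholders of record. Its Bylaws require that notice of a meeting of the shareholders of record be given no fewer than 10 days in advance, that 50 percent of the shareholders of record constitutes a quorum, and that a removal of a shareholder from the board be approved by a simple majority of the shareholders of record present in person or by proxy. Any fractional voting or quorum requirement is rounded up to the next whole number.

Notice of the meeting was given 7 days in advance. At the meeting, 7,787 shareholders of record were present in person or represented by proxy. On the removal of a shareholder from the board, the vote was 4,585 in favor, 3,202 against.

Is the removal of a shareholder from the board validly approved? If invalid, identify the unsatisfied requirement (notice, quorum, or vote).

Invalid — notice requirement not satisfied.

Notice: 7 days given; 10 required. Not satisfied.
Quorum: 50% of 15,538 = 7,769; 7,787 present. Satisfied.
Vote: requires a majority of those present (7,787); a majority of 7787 is 3894, so 3,894 needed; 4,585 in favor. Satisfied.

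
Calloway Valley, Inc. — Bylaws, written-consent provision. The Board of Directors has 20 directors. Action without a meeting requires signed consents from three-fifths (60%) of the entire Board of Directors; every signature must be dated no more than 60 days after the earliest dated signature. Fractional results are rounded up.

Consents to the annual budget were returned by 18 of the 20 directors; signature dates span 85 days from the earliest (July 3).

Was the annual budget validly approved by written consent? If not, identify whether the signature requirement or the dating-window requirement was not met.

Signatures required: three-fifths (60%) of 20 — 3/5 of 20 = 12, so 12 needed; 18 signed. Sufficient.
Dating window: the latest signature is 85 days after the earliest; the limit is 60 days. Outside the window.

Not effective — dating-window requirement not satisfied.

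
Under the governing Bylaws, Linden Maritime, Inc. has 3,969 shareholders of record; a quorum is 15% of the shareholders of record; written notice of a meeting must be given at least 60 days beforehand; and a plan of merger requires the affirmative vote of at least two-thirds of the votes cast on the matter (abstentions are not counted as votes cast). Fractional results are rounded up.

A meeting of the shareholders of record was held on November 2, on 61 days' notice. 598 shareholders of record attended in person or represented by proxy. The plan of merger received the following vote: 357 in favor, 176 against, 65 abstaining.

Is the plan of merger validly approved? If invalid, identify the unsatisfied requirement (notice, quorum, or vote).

Valid — all requirements satisfied.

Notice: 61 days given; 60 required. Satisfied.
Quorum: 15% of 3,969 = 595.35, rounded up to 596; 598 present. Satisfied.
Vote: requires two-thirds of the votes cast (598 − 65 abstaining = 533); 2/3 of 533 = 355.33, rounded up to 356, so 356 needed; 357 in favor. Satisfied.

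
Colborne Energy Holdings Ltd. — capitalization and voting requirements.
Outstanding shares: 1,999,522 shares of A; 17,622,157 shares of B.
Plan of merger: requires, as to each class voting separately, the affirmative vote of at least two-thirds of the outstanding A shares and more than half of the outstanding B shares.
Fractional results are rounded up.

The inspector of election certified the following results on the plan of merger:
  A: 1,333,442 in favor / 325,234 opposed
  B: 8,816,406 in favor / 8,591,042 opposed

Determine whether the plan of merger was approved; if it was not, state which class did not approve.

Approved — every class gave the required vote.

A: 2/3 of 1999522 = 1333014.67, rounded up to 1333015; 1,333,015 required, 1,333,442 in favor — approved.
B: a majority of 17622157 is 8811079; 8,811,079 required, 8,816,406 in favor — approved.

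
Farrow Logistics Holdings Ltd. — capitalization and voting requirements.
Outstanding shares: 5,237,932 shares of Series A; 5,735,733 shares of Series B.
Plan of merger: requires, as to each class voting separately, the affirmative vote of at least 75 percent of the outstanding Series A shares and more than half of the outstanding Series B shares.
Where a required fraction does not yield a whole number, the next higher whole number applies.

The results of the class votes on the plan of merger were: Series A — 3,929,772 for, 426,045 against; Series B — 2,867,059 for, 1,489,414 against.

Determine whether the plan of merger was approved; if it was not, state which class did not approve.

Series A: 3/4 of 5237932 = 3928449; 3,928,449 required, 3,929,772 in favor — approved.
Series B: a majority of 5735733 is 2867867; 2,867,867 required, 2,867,059 in favor — not approved.

Not approved — the Series B shares did not give the required vote.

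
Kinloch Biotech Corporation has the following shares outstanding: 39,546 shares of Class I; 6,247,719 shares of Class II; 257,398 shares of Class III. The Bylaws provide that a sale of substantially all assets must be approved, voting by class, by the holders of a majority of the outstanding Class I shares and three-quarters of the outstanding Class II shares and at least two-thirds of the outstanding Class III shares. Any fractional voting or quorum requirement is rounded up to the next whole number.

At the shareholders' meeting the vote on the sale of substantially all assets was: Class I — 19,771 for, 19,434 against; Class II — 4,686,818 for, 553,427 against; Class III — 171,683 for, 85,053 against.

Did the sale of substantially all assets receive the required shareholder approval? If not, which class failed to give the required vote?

Class I: a majority of 39546 is 19774; 19,774 required, 19,771 in favor — not approved.
Class II: 3/4 of 6247719 = 4685789.25, rounded up to 4685790; 4,685,790 required, 4,686,818 in favor — approved.
Class III: 2/3 of 257398 = 171598.67, rounded up to 171599; 171,599 required, 171,683 in favor — approved.

Not approved — the Class I shares did not give the required vote.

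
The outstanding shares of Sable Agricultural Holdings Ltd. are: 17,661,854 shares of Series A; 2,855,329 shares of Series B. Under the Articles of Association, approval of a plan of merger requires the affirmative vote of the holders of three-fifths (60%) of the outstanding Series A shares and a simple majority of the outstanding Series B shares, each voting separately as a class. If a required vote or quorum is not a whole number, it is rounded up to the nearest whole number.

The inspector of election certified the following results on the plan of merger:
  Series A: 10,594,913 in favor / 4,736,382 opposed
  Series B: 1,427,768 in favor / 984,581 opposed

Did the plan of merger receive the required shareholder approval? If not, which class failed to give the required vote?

Not approved — the Series A shares did not give the required vote.

Series A: 3/5 of 17661854 = 10597112.40, rounded up to 10597113; 10,597,113 required, 10,594,913 in favor — not approved.
Series B: a majority of 2855329 is 1427665; 1,427,665 required, 1,427,768 in favor — approved.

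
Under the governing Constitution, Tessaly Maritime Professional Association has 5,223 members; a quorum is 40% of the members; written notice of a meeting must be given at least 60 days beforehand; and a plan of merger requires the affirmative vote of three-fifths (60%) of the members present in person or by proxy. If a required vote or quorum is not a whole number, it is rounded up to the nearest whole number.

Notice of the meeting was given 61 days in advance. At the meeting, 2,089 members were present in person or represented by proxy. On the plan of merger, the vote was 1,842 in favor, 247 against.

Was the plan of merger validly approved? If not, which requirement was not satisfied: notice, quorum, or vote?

Invalid — quorum requirement not satisfied.

Notice: 61 days given; 60 required. Satisfied.
Quorum: 40% of 5,223 = 2,089.20, rounded up to 2,090; 2,089 present. Not satisfied.
Vote: requires three-fifths of those present (2,089); 3/5 of 2089 = 1253.40, rounded up to 1254, so 1,254 needed; 1,842 in favor. Satisfied.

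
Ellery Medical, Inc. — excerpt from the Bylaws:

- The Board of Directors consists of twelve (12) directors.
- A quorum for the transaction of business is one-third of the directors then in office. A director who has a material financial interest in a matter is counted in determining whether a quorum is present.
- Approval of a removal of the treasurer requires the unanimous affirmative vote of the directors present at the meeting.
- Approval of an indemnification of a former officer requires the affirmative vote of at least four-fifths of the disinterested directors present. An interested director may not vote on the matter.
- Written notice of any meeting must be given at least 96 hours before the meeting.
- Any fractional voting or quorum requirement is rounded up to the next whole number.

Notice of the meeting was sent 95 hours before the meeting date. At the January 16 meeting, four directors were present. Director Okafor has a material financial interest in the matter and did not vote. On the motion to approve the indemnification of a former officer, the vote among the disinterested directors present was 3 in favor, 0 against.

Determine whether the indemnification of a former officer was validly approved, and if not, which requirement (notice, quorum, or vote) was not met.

Invalid — notice requirement not satisfied.

Notice: 95 hours given; 96 required (95 < 96). Not satisfied.
Quorum: 4 present (interested directors count toward quorum); quorum is 4. Satisfied.
Vote: the indemnification of a former officer requires four-fifths of the disinterested directors present (4 − 1 = 3). 4/5 of 3 = 2.40, rounded up to 3, so 3 affirmative votes are needed; 3 voted in favor. Satisfied.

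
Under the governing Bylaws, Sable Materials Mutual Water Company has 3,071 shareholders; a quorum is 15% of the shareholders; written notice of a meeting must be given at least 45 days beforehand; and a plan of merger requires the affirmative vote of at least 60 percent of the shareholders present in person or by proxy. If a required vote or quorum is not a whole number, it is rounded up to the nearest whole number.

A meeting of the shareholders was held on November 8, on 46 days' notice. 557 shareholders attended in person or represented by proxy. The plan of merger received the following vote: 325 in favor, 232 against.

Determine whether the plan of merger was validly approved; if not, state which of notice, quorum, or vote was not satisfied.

Invalid — vote requirement not satisfied.

Notice: 46 days given; 45 required. Satisfied.
Quorum: 15% of 3,071 = 460.65, rounded up to 461; 557 present. Satisfied.
Vote: requires three-fifths of those present (557); 3/5 of 557 = 334.20, rounded up to 335, so 335 needed; 325 in favor. Not satisfied.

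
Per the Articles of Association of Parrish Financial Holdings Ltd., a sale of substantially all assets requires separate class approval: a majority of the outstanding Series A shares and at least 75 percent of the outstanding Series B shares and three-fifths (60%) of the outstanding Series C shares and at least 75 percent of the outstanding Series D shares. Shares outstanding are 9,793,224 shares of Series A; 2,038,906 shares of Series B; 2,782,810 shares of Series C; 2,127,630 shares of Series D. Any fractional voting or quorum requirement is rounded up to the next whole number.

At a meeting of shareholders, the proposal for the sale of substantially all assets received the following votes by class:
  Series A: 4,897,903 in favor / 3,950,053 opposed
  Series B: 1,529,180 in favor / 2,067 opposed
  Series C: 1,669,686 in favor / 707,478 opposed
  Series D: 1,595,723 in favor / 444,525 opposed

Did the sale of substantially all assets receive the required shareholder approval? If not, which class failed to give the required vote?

Series A: a majority of 9793224 is 4896613; 4,896,613 required, 4,897,903 in favor — approved.
Series B: 3/4 of 2038906 = 1529179.50, rounded up to 1529180; 1,529,180 required, 1,529,180 in favor — approved.
Series C: 3/5 of 2782810 = 1669686; 1,669,686 required, 1,669,686 in favor — approved.
Series D: 3/4 of 2127630 = 1595722.50, rounded up to 1595723; 1,595,723 required, 1,595,723 in favor — approved.

Approved — every class gave the required vote.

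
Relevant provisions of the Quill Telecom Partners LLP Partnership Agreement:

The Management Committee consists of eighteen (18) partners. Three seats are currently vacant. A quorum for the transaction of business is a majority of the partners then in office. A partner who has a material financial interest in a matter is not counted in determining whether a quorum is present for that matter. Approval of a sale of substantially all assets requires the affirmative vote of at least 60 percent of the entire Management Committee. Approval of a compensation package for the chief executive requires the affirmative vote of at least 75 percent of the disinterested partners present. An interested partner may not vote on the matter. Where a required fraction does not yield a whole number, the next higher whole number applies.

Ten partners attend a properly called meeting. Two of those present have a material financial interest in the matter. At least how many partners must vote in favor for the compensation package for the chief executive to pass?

The compensation package for the chief executive requires three-fourths of the disinterested partners present (10 − 2 = 8).
3/4 of 8 = 6.

6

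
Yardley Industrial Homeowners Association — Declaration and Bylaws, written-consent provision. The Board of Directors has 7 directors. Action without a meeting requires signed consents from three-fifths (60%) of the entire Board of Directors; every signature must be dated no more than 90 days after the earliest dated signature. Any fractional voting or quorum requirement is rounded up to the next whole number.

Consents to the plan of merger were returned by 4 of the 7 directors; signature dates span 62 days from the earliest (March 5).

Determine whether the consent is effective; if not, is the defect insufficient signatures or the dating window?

Signatures required: three-fifths (60%) of 7 — 3/5 of 7 = 4.20, rounded up to 5, so 5 needed; 4 signed. Insufficient.
Dating window: the latest signature is 62 days after the earliest; the limit is 90 days. Within the window.

Not effective — insufficient signatures.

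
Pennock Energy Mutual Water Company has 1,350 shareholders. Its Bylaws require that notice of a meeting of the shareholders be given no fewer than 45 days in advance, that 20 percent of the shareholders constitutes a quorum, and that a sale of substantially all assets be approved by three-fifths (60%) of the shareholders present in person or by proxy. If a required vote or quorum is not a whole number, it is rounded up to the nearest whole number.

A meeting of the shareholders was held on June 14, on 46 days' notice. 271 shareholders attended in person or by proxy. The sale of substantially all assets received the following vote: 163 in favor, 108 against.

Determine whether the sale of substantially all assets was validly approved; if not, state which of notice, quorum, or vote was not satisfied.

Valid — all requirements satisfied.

Notice: 46 days given; 45 required. Satisfied.
Quorum: 20% of 1,350 = 270; 271 present. Satisfied.
Vote: requires three-fifths of those present (271); 3/5 of 271 = 162.60, rounded up to 163, so 163 needed; 163 in favor. Satisfied.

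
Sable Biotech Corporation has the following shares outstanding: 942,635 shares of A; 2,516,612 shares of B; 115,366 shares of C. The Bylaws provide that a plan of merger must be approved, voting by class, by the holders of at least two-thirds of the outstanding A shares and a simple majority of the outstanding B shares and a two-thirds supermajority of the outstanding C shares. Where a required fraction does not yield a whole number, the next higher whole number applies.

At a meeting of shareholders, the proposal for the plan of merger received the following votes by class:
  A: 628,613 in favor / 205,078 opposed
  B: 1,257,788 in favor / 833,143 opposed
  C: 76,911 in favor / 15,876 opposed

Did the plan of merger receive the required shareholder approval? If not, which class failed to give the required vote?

A: 2/3 of 942635 = 628423.33, rounded up to 628424; 628,424 required, 628,613 in favor — approved.
B: a majority of 2516612 is 1258307; 1,258,307 required, 1,257,788 in favor — not approved.
C: 2/3 of 115366 = 76910.67, rounded up to 76911; 76,911 required, 76,911 in favor — approved.

Not approved — the B shares did not give the required vote.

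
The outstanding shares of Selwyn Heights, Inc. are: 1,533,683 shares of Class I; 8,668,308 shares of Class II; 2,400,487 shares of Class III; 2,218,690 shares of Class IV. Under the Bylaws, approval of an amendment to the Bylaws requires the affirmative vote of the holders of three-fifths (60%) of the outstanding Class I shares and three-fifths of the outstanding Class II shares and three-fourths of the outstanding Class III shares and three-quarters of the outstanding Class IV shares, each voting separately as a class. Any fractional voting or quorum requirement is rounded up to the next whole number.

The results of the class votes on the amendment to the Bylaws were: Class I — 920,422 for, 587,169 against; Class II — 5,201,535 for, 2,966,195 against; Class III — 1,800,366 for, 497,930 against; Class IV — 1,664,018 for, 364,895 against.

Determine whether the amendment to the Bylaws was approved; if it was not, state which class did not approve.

Approved — every class gave the required vote.

Class I: 3/5 of 1533683 = 920209.80, rounded up to 920210; 920,210 required, 920,422 in favor — approved.
Class II: 3/5 of 8668308 = 5200984.80, rounded up to 5200985; 5,200,985 required, 5,201,535 in favor — approved.
Class III: 3/4 of 2400487 = 1800365.25, rounded up to 1800366; 1,800,366 required, 1,800,366 in favor — approved.
Class IV: 3/4 of 2218690 = 1664017.50, rounded up to 1664018; 1,664,018 required, 1,664,018 in favor — approved.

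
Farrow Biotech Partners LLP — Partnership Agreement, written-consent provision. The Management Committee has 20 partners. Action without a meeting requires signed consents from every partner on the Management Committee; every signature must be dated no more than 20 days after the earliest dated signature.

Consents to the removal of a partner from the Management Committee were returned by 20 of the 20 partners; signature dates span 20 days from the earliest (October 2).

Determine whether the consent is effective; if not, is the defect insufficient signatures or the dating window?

Signatures required: all of 20 — unanimous means all 20, so 20 needed; 20 signed. Sufficient.
Dating window: the latest signature is 20 days after the earliest; the limit is 20 days. Within the window.

Effective — both the signature and dating-window requirements are satisfied.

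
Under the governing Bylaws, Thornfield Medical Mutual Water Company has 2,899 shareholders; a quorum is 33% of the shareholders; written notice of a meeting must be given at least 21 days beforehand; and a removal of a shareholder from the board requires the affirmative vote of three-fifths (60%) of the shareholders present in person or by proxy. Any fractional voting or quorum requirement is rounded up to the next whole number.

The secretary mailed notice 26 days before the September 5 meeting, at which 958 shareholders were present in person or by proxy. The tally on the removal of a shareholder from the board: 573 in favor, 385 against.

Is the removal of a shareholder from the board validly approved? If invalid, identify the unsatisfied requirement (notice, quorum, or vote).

Invalid — vote requirement not satisfied.

Notice: 26 days given; 21 required. Satisfied.
Quorum: 33% of 2,899 = 956.67, rounded up to 957; 958 present. Satisfied.
Vote: requires three-fifths of those present (958); 3/5 of 958 = 574.80, rounded up to 575, so 575 needed; 573 in favor. Not satisfied.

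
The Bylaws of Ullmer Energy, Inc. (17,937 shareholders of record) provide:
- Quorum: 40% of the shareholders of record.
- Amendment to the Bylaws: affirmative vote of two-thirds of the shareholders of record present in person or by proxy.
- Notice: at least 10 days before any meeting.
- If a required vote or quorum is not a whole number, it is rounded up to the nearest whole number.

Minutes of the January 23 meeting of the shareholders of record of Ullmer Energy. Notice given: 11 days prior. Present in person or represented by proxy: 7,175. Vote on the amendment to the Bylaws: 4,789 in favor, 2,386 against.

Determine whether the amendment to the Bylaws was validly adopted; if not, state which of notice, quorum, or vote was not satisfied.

Valid — all requirements satisfied.

Notice: 11 days given; 10 required. Satisfied.
Quorum: 40% of 17,937 = 7,174.80, rounded up to 7,175; 7,175 present. Satisfied.
Vote: requires two-thirds of those present (7,175); 2/3 of 7175 = 4783.33, rounded up to 4784, so 4,784 needed; 4,789 in favor. Satisfied.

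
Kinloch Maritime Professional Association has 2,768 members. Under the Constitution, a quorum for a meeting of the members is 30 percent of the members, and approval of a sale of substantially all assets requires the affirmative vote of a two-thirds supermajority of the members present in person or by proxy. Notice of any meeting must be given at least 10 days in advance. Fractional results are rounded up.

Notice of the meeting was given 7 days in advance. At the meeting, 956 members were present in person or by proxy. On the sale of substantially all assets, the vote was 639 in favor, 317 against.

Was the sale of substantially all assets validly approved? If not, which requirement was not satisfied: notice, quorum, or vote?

Invalid — notice requirement not satisfied.

Notice: 7 days given; 10 required. Not satisfied.
Quorum: 30% of 2,768 = 830.40, rounded up to 831; 956 present. Satisfied.
Vote: requires two-thirds of those present (956); 2/3 of 956 = 637.33, rounded up to 638, so 638 needed; 639 in favor. Satisfied.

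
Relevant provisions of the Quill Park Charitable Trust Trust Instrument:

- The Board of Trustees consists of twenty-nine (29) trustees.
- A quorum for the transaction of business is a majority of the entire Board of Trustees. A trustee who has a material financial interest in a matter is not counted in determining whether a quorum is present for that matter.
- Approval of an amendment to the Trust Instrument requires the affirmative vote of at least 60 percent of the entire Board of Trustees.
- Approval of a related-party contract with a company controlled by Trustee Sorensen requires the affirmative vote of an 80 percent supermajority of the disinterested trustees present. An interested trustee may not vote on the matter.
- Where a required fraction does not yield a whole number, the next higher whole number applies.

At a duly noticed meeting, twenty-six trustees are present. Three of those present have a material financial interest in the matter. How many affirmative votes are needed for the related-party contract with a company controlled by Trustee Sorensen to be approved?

19

The related-party contract with a company controlled by Trustee Sorensen requires four-fifths of the disinterested trustees present (26 − 3 = 23).
4/5 of 23 = 18.40, rounded up to 19.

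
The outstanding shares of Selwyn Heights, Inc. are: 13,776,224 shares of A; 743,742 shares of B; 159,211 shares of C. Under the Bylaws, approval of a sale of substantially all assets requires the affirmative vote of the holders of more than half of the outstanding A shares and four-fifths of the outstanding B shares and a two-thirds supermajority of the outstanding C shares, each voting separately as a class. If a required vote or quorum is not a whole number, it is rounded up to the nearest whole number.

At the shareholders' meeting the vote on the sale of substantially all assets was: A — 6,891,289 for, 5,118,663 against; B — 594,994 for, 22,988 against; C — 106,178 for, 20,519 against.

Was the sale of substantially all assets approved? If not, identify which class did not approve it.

A: a majority of 13776224 is 6888113; 6,888,113 required, 6,891,289 in favor — approved.
B: 4/5 of 743742 = 594993.60, rounded up to 594994; 594,994 required, 594,994 in favor — approved.
C: 2/3 of 159211 = 106140.67, rounded up to 106141; 106,141 required, 106,178 in favor — approved.

Approved — every class gave the required vote.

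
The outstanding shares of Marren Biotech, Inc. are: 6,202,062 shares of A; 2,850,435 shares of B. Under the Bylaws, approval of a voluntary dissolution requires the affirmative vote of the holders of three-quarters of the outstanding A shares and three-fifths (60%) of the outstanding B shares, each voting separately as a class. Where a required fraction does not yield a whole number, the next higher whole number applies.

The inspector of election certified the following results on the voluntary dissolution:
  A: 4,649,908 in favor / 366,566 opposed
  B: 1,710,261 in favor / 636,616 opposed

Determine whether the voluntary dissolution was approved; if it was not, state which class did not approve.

Not approved — the A shares did not give the required vote.

A: 3/4 of 6202062 = 4651546.50, rounded up to 4651547; 4,651,547 required, 4,649,908 in favor — not approved.
B: 3/5 of 2850435 = 1710261; 1,710,261 required, 1,710,261 in favor — approved.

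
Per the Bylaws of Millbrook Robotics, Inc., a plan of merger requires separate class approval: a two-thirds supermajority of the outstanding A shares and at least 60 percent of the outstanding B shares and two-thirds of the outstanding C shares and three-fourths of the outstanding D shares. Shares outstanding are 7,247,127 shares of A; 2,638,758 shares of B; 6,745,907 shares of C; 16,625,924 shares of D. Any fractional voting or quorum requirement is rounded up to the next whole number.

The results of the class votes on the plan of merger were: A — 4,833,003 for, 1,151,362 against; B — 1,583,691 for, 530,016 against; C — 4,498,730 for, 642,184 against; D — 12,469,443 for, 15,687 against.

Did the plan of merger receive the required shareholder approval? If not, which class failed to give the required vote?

Approved — every class gave the required vote.

A: 2/3 of 7247127 = 4831418; 4,831,418 required, 4,833,003 in favor — approved.
B: 3/5 of 2638758 = 1583254.80, rounded up to 1583255; 1,583,255 required, 1,583,691 in favor — approved.
C: 2/3 of 6745907 = 4497271.33, rounded up to 4497272; 4,497,272 required, 4,498,730 in favor — approved.
D: 3/4 of 16625924 = 12469443; 12,469,443 required, 12,469,443 in favor — approved.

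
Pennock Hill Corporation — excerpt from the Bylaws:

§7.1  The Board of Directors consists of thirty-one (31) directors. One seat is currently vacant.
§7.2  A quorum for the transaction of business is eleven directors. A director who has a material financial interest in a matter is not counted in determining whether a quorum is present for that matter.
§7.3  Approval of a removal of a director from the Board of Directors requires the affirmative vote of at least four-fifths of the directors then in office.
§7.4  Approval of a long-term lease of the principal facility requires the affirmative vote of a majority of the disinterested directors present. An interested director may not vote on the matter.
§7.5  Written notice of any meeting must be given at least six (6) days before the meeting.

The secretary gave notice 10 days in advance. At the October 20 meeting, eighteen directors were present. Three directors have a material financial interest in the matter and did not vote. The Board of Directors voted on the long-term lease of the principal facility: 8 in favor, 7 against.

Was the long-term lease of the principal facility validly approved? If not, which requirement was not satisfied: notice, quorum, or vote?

Valid — all requirements satisfied.

Notice: 10 days given; 6 required (10 ≥ 6). Satisfied.
Quorum: 18 present, but the 3 interested directors do not count, leaving 15. Quorum is 11. Satisfied.
Vote: the long-term lease of the principal facility requires a majority of the disinterested directors present (18 − 3 = 15). A majority of 15 is 8, so 8 affirmative votes are needed; 8 voted in favor. Satisfied.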